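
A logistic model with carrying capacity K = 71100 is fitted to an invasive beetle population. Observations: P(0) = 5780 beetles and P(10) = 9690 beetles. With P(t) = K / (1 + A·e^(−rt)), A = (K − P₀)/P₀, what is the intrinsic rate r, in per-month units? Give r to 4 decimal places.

A = (71100 − 5780)/5780 = 11.30104
9690 = 71100/(1 + 11.30104·e^(−r·10)) → e^(−10r) = (7.33746 − 1)/11.30104 = 0.560786
r = −ln(0.560786)/10 = 0.57842/10

r ≈ 0.0578 per month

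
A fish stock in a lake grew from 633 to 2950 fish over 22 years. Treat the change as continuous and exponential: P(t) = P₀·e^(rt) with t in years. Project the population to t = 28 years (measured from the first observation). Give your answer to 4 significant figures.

r = ln(2950/633) / 22 ≈ 0.069959 per year
P(28) = 633 · e^(0.069959·28) = 633 · 7.09111 ≈ 4488.67

≈ 4,489 fish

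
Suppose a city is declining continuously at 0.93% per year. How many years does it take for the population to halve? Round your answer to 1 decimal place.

half-life = ln(2) / |r| = 0.69315 / 0.0093

half-life ≈ 74.5 years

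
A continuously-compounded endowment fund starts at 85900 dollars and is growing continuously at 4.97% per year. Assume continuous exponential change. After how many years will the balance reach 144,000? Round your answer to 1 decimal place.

t ≈ 10.4 years

144000 = 85900 · e^(0.0497·t)
t = ln(144000/85900) / 0.0497 = ln(1.67637) / 0.0497 = 0.51663 / 0.0497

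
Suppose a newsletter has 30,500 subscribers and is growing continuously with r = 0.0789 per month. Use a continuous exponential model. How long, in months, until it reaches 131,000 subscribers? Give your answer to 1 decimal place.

t ≈ 18.5 months

131000 = 30500 · e^(0.0789·t)
t = ln(131000/30500) / 0.0789 = ln(4.29508) / 0.0789 = 1.45747 / 0.0789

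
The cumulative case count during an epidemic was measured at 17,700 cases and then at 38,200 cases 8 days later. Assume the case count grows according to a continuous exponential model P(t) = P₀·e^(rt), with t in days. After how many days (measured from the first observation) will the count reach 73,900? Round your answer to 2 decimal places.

r = ln(38200/17700) / 8 ≈ 0.096159 per day
t = ln(73900/17700) / r = 1.42915 / 0.096159 ≈ 14.862

t ≈ 14.86 days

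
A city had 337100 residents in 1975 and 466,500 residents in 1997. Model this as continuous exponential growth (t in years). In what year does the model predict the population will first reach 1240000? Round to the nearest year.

r = ln(466500/337100) / 22 = 0.32488/22 ≈ 0.014767 per year
t = ln(1240000/337100) / r = 1.30249/0.014767 ≈ 88.2 years after 1975

year 2063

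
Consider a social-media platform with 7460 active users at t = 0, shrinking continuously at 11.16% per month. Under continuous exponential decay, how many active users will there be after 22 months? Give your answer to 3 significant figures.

≈ 640 active users

P(22) = 7460 · e^(-0.1116·22) = 7460 · e^(-2.4552)
= 7460 · 0.08585 ≈ 640.41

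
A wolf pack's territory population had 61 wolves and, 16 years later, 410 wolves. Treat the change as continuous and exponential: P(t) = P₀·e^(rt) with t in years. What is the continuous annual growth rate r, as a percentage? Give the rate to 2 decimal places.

r ≈ 11.91% per year

410 = 61 · e^(r·16)
e^(16r) = 410/61 = 6.72131
r = ln(6.72131) / 16 = 1.90528 / 16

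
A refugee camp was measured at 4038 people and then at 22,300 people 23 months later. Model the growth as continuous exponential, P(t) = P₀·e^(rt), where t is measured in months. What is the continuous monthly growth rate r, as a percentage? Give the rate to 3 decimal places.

r ≈ 7.430% per month

22300 = 4038 · e^(r·23)
e^(23r) = 22300/4038 = 5.52254
r = ln(5.52254) / 23 = 1.70884 / 23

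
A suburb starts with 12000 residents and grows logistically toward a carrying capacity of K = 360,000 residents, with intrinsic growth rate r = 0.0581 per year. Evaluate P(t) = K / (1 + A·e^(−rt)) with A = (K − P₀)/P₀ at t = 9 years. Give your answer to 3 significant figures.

A = (360000 − 12000)/12000 = 29
P(9) = 360000 / (1 + 29·e^(−0.0581·9)) = 360000 / (1 + 29·0.592799)
= 360000 / 18.19117 ≈ 19789.82

≈ 19,800 residents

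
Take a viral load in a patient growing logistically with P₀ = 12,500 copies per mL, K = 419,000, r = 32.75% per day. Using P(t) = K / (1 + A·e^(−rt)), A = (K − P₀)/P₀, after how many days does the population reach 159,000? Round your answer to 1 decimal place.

A = (419000 − 12500)/12500 = 32.52
159000 = 419000/(1 + 32.52·e^(−0.3275t)) → 1 + 32.52·e^(−0.3275t) = 2.63522
e^(−0.3275t) = 0.050284 → t = ln(19.88723)/0.3275 = 2.99008/0.3275

t ≈ 9.1 days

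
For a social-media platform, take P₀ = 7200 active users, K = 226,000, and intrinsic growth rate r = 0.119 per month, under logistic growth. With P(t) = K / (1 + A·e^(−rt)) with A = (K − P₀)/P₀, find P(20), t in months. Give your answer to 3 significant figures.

A = (226000 − 7200)/7200 = 30.38889
P(20) = 226000 / (1 + 30.38889·e^(−0.119·20)) = 226000 / (1 + 30.38889·0.092551)
= 226000 / 3.81251 ≈ 59278.55

≈ 59,300 active users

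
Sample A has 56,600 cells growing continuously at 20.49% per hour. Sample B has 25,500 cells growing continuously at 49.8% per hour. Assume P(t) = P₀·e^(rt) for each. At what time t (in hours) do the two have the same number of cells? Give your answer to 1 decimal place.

56600·e^(0.2049t) = 25500·e^(0.498t)
56600/25500 = e^((0.498 − 0.2049)t) → ln(2.21961) = 0.2931·t
t = 0.79733 / 0.2931

t ≈ 2.7 hours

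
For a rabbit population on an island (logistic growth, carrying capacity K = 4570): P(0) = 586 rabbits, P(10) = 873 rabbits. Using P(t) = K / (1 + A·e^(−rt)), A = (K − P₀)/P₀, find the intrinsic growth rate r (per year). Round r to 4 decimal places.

A = (4570 − 586)/586 = 6.79863
873 = 4570/(1 + 6.79863·e^(−r·10)) → e^(−10r) = (5.23482 − 1)/6.79863 = 0.622893
r = −ln(0.622893)/10 = 0.47338/10

r ≈ 0.0473 per year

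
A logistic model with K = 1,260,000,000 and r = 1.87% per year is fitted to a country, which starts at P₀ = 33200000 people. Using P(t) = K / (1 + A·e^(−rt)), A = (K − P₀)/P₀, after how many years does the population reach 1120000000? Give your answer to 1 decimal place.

A = (1260000000 − 33200000)/33200000 = 36.95181
1120000000 = 1260000000/(1 + 36.95181·e^(−0.0187t)) → 1 + 36.95181·e^(−0.0187t) = 1.125
e^(−0.0187t) = 0.003383 → t = ln(295.61446)/0.0187 = 5.68906/0.0187

t ≈ 304.2 years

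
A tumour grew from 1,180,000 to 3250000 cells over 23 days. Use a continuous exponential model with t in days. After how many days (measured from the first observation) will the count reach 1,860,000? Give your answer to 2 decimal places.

r = ln(3250000/1180000) / 23 ≈ 0.04405 per day
t = ln(1860000/1180000) / r = 0.45506 / 0.04405 ≈ 10.331

t ≈ 10.33 days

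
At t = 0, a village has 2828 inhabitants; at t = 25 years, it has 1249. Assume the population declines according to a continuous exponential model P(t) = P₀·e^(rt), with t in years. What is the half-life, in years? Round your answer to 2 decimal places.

half-life ≈ 21.20 years

r = ln(1249/2828) / 25 = ln(0.44165) / 25 ≈ -0.032689 per year
half-life = ln 2 / |r| = 0.69315 / 0.032689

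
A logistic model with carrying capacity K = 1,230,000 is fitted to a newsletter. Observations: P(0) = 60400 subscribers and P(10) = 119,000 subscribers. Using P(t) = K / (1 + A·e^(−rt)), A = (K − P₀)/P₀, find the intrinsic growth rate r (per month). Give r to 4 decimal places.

r ≈ 0.0730 per month

A = (1230000 − 60400)/60400 = 19.36424
119000 = 1230000/(1 + 19.36424·e^(−r·10)) → e^(−10r) = (10.33613 − 1)/19.36424 = 0.482133
r = −ln(0.482133)/10 = 0.72954/10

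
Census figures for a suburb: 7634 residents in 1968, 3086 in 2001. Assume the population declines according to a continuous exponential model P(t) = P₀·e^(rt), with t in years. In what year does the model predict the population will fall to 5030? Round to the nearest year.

r = ln(3086/7634) / 33 = -0.90574/33 ≈ -0.027447 per year
t = ln(5030/7634) / r = -0.41719/-0.027447 ≈ 15.2 years after 1968

year 1983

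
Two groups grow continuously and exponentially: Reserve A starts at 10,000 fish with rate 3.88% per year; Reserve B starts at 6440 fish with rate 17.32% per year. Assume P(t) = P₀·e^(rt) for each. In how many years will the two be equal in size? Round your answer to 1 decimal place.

10000·e^(0.0388t) = 6440·e^(0.1732t)
10000/6440 = e^((0.1732 − 0.0388)t) → ln(1.5528) = 0.1344·t
t = 0.44006 / 0.1344

t ≈ 3.3 years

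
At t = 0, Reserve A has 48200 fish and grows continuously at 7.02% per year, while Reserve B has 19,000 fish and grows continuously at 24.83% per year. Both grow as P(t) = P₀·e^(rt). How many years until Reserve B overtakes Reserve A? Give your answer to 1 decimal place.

t ≈ 5.2 years

48200·e^(0.0702t) = 19000·e^(0.2483t)
48200/19000 = e^((0.2483 − 0.0702)t) → ln(2.53684) = 0.1781·t
t = 0.93092 / 0.1781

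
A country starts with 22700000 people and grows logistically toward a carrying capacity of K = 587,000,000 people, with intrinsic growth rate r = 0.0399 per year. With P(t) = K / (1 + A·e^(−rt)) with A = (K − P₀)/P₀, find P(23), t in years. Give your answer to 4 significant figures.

≈ 53,710,000 people

A = (587000000 − 22700000)/22700000 = 24.85903
P(23) = 587000000 / (1 + 24.85903·e^(−0.0399·23)) = 587000000 / (1 + 24.85903·0.399437)
= 587000000 / 10.92961 ≈ 53707319.32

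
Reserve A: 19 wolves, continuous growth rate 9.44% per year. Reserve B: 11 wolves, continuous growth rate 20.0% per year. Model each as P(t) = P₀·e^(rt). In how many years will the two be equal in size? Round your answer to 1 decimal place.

19·e^(0.0944t) = 11·e^(0.2t)
19/11 = e^((0.2 − 0.0944)t) → ln(1.72727) = 0.1056·t
t = 0.54654 / 0.1056

t ≈ 5.2 years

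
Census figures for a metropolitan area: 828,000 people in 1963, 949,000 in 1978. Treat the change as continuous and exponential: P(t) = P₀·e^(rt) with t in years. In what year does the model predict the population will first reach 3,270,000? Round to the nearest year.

r = ln(949000/828000) / 15 = 0.1364/15 ≈ 0.009093 per year
t = ln(3270000/828000) / r = 1.37353/0.009093 ≈ 151.05 years after 1963

year 2114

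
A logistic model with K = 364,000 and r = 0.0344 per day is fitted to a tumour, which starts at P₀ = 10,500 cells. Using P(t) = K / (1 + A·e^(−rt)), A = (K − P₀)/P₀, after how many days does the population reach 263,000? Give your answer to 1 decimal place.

A = (364000 − 10500)/10500 = 33.66667
263000 = 364000/(1 + 33.66667·e^(−0.0344t)) → 1 + 33.66667·e^(−0.0344t) = 1.38403
e^(−0.0344t) = 0.011407 → t = ln(87.66667)/0.0344 = 4.47354/0.0344

t ≈ 130.0 days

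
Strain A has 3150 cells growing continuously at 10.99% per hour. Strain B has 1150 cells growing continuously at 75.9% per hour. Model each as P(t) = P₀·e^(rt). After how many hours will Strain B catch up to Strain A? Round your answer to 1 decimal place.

t ≈ 1.6 hours

3150·e^(0.1099t) = 1150·e^(0.759t)
3150/1150 = e^((0.759 − 0.1099)t) → ln(2.73913) = 0.6491·t
t = 1.00764 / 0.6491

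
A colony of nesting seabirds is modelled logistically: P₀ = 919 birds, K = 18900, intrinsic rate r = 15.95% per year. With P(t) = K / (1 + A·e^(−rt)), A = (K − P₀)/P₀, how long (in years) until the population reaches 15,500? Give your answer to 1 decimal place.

A = (18900 − 919)/919 = 19.56583
15500 = 18900/(1 + 19.56583·e^(−0.1595t)) → 1 + 19.56583·e^(−0.1595t) = 1.21935
e^(−0.1595t) = 0.011211 → t = ln(89.19718)/0.1595 = 4.49085/0.1595

t ≈ 28.2 years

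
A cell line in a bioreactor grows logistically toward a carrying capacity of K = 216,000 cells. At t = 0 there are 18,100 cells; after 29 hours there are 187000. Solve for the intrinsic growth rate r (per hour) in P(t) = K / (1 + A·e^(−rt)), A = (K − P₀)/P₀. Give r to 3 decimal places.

A = (216000 − 18100)/18100 = 10.9337
187000 = 216000/(1 + 10.9337·e^(−r·29)) → e^(−29r) = (1.15508 − 1)/10.9337 = 0.014184
r = −ln(0.014184)/29 = 4.25566/29

r ≈ 0.147 per hour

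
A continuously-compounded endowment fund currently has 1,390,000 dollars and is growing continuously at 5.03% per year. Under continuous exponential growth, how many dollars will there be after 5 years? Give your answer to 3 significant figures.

P(5) = 1390000 · e^(0.0503·5) = 1390000 · e^(0.2515)
= 1390000 · 1.28595 ≈ 1787474.53

≈ 1,790,000 dollars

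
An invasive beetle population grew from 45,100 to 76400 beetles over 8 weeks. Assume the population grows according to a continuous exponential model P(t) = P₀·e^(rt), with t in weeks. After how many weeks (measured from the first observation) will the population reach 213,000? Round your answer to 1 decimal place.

r = ln(76400/45100) / 8 ≈ 0.065888 per week
t = ln(213000/45100) / r = 1.55241 / 0.065888 ≈ 23.562

t ≈ 23.6 weeks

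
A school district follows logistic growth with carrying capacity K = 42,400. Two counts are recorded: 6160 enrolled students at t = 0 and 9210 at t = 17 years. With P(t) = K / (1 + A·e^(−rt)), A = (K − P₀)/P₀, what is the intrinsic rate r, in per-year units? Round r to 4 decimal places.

A = (42400 − 6160)/6160 = 5.88312
9210 = 42400/(1 + 5.88312·e^(−r·17)) → e^(−17r) = (4.60369 − 1)/5.88312 = 0.612548
r = −ln(0.612548)/17 = 0.49013/17

r ≈ 0.0288 per year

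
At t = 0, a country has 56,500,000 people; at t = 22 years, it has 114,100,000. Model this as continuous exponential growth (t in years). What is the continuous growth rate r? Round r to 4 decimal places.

114100000 = 56500000 · e^(r·22)
e^(22r) = 114100000/56500000 = 2.01947
r = ln(2.01947) / 22 = 0.70283 / 22

r ≈ 0.0319 per year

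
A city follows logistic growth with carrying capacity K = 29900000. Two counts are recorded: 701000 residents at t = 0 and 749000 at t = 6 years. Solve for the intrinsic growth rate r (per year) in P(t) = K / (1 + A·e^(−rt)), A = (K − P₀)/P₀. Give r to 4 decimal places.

A = (29900000 − 701000)/701000 = 41.65335
749000 = 29900000/(1 + 41.65335·e^(−r·6)) → e^(−6r) = (39.91989 − 1)/41.65335 = 0.934376
r = −ln(0.934376)/6 = 0.06788/6

r ≈ 0.0113 per year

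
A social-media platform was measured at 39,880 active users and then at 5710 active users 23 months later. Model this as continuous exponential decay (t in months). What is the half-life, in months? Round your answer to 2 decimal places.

half-life ≈ 8.20 months

r = ln(5710/39880) / 23 = ln(0.14318) / 23 ≈ -0.084507 per month
half-life = ln 2 / |r| = 0.69315 / 0.084507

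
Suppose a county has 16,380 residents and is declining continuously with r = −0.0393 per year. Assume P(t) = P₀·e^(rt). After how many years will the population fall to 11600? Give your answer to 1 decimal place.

11600 = 16380 · e^(-0.0393·t)
t = ln(11600/16380) / -0.0393 = ln(0.70818) / -0.0393 = -0.34506 / -0.0393

t ≈ 8.8 years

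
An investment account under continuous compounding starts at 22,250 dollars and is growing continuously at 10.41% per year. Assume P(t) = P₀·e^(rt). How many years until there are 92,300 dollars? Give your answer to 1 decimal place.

t ≈ 13.7 years

92300 = 22250 · e^(0.1041·t)
t = ln(92300/22250) / 0.1041 = ln(4.14831) / 0.1041 = 1.4227 / 0.1041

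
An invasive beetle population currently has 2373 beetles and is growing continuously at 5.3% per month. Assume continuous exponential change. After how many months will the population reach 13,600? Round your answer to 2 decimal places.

t ≈ 32.94 months

13600 = 2373 · e^(0.053·t)
t = ln(13600/2373) / 0.053 = ln(5.73114) / 0.053 = 1.74591 / 0.053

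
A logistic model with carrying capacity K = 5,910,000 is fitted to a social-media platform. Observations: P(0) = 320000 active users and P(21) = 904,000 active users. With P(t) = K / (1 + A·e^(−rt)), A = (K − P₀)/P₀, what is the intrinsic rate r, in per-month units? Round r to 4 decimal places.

r ≈ 0.0547 per month

A = (5910000 − 320000)/320000 = 17.46875
904000 = 5910000/(1 + 17.46875·e^(−r·21)) → e^(−21r) = (6.53761 − 1)/17.46875 = 0.317001
r = −ln(0.317001)/21 = 1.14885/21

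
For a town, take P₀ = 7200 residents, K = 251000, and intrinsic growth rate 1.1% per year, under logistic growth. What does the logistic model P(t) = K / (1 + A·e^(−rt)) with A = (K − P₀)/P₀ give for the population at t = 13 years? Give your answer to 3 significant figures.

≈ 8,270 residents

A = (251000 − 7200)/7200 = 33.86111
P(13) = 251000 / (1 + 33.86111·e^(−0.011·13)) = 251000 / (1 + 33.86111·0.866754)
= 251000 / 30.34926 ≈ 8270.38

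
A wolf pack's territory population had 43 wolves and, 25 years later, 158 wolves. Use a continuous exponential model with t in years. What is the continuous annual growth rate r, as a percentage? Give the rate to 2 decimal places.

r ≈ 5.21% per year

158 = 43 · e^(r·25)
e^(25r) = 158/43 = 3.67442
r = ln(3.67442) / 25 = 1.30139 / 25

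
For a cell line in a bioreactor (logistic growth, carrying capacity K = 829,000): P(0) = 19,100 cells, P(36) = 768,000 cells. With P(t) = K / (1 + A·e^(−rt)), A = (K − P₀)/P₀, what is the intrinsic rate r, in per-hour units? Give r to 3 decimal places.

A = (829000 − 19100)/19100 = 42.40314
768000 = 829000/(1 + 42.40314·e^(−r·36)) → e^(−36r) = (1.07943 − 1)/42.40314 = 0.001873
r = −ln(0.001873)/36 = 6.28014/36

r ≈ 0.174 per hour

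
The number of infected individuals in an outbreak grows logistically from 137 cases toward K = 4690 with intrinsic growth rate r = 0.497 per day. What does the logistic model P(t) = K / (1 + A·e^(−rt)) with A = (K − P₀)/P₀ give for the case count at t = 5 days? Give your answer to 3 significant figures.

≈ 1,240 cases

A = (4690 − 137)/137 = 33.23358
P(5) = 4690 / (1 + 33.23358·e^(−0.497·5)) = 4690 / (1 + 33.23358·0.083326)
= 4690 / 3.76921 ≈ 1244.29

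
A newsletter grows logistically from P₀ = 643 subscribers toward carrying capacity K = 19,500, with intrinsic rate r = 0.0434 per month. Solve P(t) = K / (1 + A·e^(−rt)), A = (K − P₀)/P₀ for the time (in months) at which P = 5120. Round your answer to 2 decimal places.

t ≈ 54.05 months

A = (19500 − 643)/643 = 29.32659
5120 = 19500/(1 + 29.32659·e^(−0.0434t)) → 1 + 29.32659·e^(−0.0434t) = 3.80859
e^(−0.0434t) = 0.09577 → t = ln(10.44174)/0.0434 = 2.34581/0.0434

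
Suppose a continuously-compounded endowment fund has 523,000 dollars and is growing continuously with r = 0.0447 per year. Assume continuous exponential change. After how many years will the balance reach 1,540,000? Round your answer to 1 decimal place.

t ≈ 24.2 years

1540000 = 523000 · e^(0.0447·t)
t = ln(1540000/523000) / 0.0447 = ln(2.94455) / 0.0447 = 1.07996 / 0.0447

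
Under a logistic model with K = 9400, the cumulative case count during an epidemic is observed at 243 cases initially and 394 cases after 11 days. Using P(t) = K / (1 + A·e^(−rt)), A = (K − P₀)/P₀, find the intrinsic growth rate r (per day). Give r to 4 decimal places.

A = (9400 − 243)/243 = 37.68313
394 = 9400/(1 + 37.68313·e^(−r·11)) → e^(−11r) = (23.85787 − 1)/37.68313 = 0.606581
r = −ln(0.606581)/11 = 0.49992/11

r ≈ 0.0454 per day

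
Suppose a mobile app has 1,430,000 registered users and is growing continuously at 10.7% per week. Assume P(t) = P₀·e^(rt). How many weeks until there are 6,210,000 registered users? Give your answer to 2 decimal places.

t ≈ 13.72 weeks

6210000 = 1430000 · e^(0.107·t)
t = ln(6210000/1430000) / 0.107 = ln(4.34266) / 0.107 = 1.46849 / 0.107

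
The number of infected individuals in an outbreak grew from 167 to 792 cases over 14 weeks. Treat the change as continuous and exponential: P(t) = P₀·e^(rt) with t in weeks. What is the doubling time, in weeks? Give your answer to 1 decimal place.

doubling time ≈ 6.2 weeks

r = ln(792/167) / 14 = ln(4.74251) / 14 ≈ 0.111183 per week
doubling time = ln 2 / |r| = 0.69315 / 0.111183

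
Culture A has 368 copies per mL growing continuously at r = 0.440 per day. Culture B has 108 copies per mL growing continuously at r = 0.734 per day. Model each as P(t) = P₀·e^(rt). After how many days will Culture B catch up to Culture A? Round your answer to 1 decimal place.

t ≈ 4.2 days

368·e^(0.44t) = 108·e^(0.734t)
368/108 = e^((0.734 − 0.44)t) → ln(3.40741) = 0.294·t
t = 1.22595 / 0.294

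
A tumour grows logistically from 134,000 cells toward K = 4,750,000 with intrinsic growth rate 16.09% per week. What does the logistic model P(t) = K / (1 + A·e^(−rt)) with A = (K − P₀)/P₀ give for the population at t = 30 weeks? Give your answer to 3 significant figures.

A = (4750000 − 134000)/134000 = 34.44776
P(30) = 4750000 / (1 + 34.44776·e^(−0.1609·30)) = 4750000 / (1 + 34.44776·0.008011)
= 4750000 / 1.27594 ≈ 3722732.83

≈ 3,720,000 cells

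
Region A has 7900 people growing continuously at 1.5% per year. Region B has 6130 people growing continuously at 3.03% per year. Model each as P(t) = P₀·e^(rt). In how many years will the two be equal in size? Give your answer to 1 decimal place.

7900·e^(0.015t) = 6130·e^(0.0303t)
7900/6130 = e^((0.0303 − 0.015)t) → ln(1.28874) = 0.0153·t
t = 0.25367 / 0.0153

t ≈ 16.6 years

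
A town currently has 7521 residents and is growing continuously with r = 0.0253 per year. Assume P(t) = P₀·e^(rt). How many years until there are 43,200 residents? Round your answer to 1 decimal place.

43200 = 7521 · e^(0.0253·t)
t = ln(43200/7521) / 0.0253 = ln(5.74392) / 0.0253 = 1.74814 / 0.0253

t ≈ 69.1 years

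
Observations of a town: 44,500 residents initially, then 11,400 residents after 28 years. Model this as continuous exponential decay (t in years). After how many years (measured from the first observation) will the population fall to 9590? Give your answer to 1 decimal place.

r = ln(11400/44500) / 28 ≈ -0.048638 per year
t = ln(9590/44500) / r = -1.53477 / -0.048638 ≈ 31.555

t ≈ 31.6 years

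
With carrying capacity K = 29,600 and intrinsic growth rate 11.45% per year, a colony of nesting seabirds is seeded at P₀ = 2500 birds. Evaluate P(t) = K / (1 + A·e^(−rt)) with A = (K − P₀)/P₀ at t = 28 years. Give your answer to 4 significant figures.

A = (29600 − 2500)/2500 = 10.84
P(28) = 29600 / (1 + 10.84·e^(−0.1145·28)) = 29600 / (1 + 10.84·0.040518)
= 29600 / 1.43922 ≈ 20566.71

≈ 20,570 birds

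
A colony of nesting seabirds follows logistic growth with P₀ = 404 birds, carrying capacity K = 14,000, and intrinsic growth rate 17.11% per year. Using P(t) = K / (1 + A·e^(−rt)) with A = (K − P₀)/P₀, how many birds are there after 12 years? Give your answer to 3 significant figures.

≈ 2,630 birds

A = (14000 − 404)/404 = 33.65347
P(12) = 14000 / (1 + 33.65347·e^(−0.1711·12)) = 14000 / (1 + 33.65347·0.128324)
= 14000 / 5.31853 ≈ 2632.3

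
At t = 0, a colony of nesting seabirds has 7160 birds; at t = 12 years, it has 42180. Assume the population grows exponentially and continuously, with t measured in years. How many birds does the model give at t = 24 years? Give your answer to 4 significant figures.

r = ln(42180/7160) / 12 ≈ 0.147786 per year
P(24) = 7160 · e^(0.147786·24) = 7160 · 34.70461 ≈ 248484.97

≈ 248,500 birds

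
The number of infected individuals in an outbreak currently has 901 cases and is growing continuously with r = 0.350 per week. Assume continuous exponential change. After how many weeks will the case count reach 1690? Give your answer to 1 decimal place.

t ≈ 1.8 weeks

1690 = 901 · e^(0.35·t)
t = ln(1690/901) / 0.35 = ln(1.87569) / 0.35 = 0.62898 / 0.35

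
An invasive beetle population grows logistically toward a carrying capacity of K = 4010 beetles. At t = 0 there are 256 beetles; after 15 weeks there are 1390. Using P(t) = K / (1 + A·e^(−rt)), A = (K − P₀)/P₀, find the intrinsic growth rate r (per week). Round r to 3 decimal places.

A = (4010 − 256)/256 = 14.66406
1390 = 4010/(1 + 14.66406·e^(−r·15)) → e^(−15r) = (2.88489 − 1)/14.66406 = 0.128538
r = −ln(0.128538)/15 = 2.05153/15

r ≈ 0.137 per week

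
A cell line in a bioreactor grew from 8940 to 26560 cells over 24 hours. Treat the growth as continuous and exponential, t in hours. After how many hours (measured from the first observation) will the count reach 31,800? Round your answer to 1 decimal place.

t ≈ 28.0 hours

r = ln(26560/8940) / 24 ≈ 0.04537 per hour
t = ln(31800/8940) / r = 1.26893 / 0.04537 ≈ 27.969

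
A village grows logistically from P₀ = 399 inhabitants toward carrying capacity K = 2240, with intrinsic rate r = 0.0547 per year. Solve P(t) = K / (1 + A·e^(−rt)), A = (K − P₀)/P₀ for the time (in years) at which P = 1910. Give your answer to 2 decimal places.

A = (2240 − 399)/399 = 4.61404
1910 = 2240/(1 + 4.61404·e^(−0.0547t)) → 1 + 4.61404·e^(−0.0547t) = 1.17277
e^(−0.0547t) = 0.037446 → t = ln(26.70548)/0.0547 = 3.28487/0.0547

t ≈ 60.05 years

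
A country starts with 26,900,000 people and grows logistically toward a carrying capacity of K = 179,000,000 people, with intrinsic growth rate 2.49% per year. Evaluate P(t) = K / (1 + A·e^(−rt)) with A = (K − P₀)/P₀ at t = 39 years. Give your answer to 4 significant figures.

A = (179000000 − 26900000)/26900000 = 5.65428
P(39) = 179000000 / (1 + 5.65428·e^(−0.0249·39)) = 179000000 / (1 + 5.65428·0.378666)
= 179000000 / 3.14108 ≈ 56986709.14

≈ 56,990,000 people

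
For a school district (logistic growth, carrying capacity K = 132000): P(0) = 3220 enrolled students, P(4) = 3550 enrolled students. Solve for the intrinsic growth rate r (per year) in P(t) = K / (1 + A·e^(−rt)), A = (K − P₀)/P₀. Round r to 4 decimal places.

A = (132000 − 3220)/3220 = 39.99379
3550 = 132000/(1 + 39.99379·e^(−r·4)) → e^(−4r) = (37.1831 − 1)/39.99379 = 0.904718
r = −ln(0.904718)/4 = 0.10013/4

r ≈ 0.0250 per year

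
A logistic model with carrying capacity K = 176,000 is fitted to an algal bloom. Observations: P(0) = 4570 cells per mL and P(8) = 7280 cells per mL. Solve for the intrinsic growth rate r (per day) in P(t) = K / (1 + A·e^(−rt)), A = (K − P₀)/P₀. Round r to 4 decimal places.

r ≈ 0.0602 per day

A = (176000 − 4570)/4570 = 37.51204
7280 = 176000/(1 + 37.51204·e^(−r·8)) → e^(−8r) = (24.17582 − 1)/37.51204 = 0.617824
r = −ln(0.617824)/8 = 0.48155/8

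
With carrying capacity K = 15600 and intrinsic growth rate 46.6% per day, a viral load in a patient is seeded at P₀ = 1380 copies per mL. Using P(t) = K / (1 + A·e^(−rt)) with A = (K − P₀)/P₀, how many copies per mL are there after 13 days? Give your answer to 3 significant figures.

≈ 15,200 copies per mL

A = (15600 − 1380)/1380 = 10.30435
P(13) = 15600 / (1 + 10.30435·e^(−0.466·13)) = 15600 / (1 + 10.30435·0.002339)
= 15600 / 1.0241 ≈ 15232.85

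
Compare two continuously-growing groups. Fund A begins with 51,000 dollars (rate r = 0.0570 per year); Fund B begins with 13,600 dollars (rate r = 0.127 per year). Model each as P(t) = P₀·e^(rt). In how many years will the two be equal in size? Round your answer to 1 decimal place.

51000·e^(0.057t) = 13600·e^(0.127t)
51000/13600 = e^((0.127 − 0.057)t) → ln(3.75) = 0.07·t
t = 1.32176 / 0.07

t ≈ 18.9 years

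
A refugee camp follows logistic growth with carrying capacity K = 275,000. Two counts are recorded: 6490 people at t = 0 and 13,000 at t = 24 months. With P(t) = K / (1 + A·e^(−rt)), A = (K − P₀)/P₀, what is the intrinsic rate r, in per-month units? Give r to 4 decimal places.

A = (275000 − 6490)/6490 = 41.37288
13000 = 275000/(1 + 41.37288·e^(−r·24)) → e^(−24r) = (21.15385 − 1)/41.37288 = 0.487127
r = −ln(0.487127)/24 = 0.71923/24

r ≈ 0.0300 per month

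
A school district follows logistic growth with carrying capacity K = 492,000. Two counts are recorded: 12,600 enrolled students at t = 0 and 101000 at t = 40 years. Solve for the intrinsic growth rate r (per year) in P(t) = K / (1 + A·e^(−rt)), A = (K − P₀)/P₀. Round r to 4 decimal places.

r ≈ 0.0571 per year

A = (492000 − 12600)/12600 = 38.04762
101000 = 492000/(1 + 38.04762·e^(−r·40)) → e^(−40r) = (4.87129 − 1)/38.04762 = 0.101748
r = −ln(0.101748)/40 = 2.28525/40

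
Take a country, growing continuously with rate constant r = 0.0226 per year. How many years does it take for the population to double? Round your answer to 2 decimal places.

doubling time ≈ 30.67 years

doubling time = ln(2) / |r| = 0.69315 / 0.0226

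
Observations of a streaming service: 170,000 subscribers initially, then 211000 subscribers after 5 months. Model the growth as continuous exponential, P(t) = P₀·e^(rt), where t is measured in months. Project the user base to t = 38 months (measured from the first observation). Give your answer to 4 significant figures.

r = ln(211000/170000) / 5 ≈ 0.043212 per month
P(38) = 170000 · e^(0.043212·38) = 170000 · 5.16577 ≈ 878180.48

≈ 878,200 subscribers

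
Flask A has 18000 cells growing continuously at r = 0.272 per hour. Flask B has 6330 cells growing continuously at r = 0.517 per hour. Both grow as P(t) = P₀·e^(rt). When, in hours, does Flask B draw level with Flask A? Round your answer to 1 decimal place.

18000·e^(0.272t) = 6330·e^(0.517t)
18000/6330 = e^((0.517 − 0.272)t) → ln(2.8436) = 0.245·t
t = 1.04507 / 0.245

t ≈ 4.3 hours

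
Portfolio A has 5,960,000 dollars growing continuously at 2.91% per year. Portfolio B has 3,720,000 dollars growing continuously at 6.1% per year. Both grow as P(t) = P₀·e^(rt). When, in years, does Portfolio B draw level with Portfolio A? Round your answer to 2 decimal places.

5960000·e^(0.0291t) = 3720000·e^(0.061t)
5960000/3720000 = e^((0.061 − 0.0291)t) → ln(1.60215) = 0.0319·t
t = 0.47135 / 0.0319

t ≈ 14.78 years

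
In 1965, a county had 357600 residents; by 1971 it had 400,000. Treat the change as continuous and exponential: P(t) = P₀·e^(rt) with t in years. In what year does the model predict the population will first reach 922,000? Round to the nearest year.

year 2016

r = ln(400000/357600) / 6 = 0.11205/6 ≈ 0.018675 per year
t = ln(922000/357600) / r = 0.94713/0.018675 ≈ 50.72 years after 1965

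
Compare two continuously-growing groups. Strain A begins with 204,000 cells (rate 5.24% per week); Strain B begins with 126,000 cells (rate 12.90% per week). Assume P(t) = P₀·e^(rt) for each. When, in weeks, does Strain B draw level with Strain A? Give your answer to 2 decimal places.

t ≈ 6.29 weeks

204000·e^(0.0524t) = 126000·e^(0.129t)
204000/126000 = e^((0.129 − 0.0524)t) → ln(1.61905) = 0.0766·t
t = 0.48184 / 0.0766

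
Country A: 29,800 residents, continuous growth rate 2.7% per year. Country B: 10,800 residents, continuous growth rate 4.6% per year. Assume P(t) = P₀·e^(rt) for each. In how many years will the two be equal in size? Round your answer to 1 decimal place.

t ≈ 53.4 years

29800·e^(0.027t) = 10800·e^(0.046t)
29800/10800 = e^((0.046 − 0.027)t) → ln(2.75926) = 0.019·t
t = 1.01496 / 0.019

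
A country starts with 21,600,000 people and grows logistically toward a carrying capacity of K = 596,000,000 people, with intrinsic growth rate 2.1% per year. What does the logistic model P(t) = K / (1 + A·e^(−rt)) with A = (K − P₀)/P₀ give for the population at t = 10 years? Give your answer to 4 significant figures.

≈ 26,420,000 people

A = (596000000 − 21600000)/21600000 = 26.59259
P(10) = 596000000 / (1 + 26.59259·e^(−0.021·10)) = 596000000 / (1 + 26.59259·0.810584)
= 596000000 / 22.55554 ≈ 26423667.51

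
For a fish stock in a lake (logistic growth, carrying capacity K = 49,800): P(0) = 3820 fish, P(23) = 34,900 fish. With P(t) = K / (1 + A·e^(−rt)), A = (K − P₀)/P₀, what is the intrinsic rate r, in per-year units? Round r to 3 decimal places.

A = (49800 − 3820)/3820 = 12.03665
34900 = 49800/(1 + 12.03665·e^(−r·23)) → e^(−23r) = (1.42693 − 1)/12.03665 = 0.03547
r = −ln(0.03547)/23 = 3.33908/23

r ≈ 0.145 per year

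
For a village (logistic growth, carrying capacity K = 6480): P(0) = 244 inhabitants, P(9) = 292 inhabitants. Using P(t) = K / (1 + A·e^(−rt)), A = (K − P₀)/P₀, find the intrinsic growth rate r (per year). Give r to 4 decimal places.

r ≈ 0.0208 per year

A = (6480 − 244)/244 = 25.55738
292 = 6480/(1 + 25.55738·e^(−r·9)) → e^(−9r) = (22.19178 − 1)/25.55738 = 0.829184
r = −ln(0.829184)/9 = 0.18731/9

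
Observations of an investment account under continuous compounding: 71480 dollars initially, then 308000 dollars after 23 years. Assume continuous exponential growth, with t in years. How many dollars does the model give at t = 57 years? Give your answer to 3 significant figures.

r = ln(308000/71480) / 23 ≈ 0.063508 per year
P(57) = 71480 · e^(0.063508·57) = 71480 · 37.33575 ≈ 2668759.3

≈ 2,670,000 dollars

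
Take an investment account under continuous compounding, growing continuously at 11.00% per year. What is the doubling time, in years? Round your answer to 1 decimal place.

doubling time = ln(2) / |r| = 0.69315 / 0.11

doubling time ≈ 6.3 years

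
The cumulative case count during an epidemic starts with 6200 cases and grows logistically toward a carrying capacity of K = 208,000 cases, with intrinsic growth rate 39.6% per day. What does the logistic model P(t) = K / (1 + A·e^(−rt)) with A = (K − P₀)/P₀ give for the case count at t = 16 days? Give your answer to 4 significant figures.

≈ 196,700 cases

A = (208000 − 6200)/6200 = 32.54839
P(16) = 208000 / (1 + 32.54839·e^(−0.396·16)) = 208000 / (1 + 32.54839·0.001771)
= 208000 / 1.05766 ≈ 196661.42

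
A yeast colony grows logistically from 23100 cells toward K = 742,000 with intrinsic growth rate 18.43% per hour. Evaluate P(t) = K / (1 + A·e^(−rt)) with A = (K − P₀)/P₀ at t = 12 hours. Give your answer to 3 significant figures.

≈ 168,000 cells

A = (742000 − 23100)/23100 = 31.12121
P(12) = 742000 / (1 + 31.12121·e^(−0.1843·12)) = 742000 / (1 + 31.12121·0.109525)
= 742000 / 4.40856 ≈ 168308.96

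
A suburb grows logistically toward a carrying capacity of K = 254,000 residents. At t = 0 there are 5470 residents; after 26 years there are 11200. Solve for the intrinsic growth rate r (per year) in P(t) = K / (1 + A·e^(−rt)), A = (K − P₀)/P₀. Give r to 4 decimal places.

A = (254000 − 5470)/5470 = 45.4351
11200 = 254000/(1 + 45.4351·e^(−r·26)) → e^(−26r) = (22.67857 − 1)/45.4351 = 0.477133
r = −ln(0.477133)/26 = 0.73996/26

r ≈ 0.0285 per year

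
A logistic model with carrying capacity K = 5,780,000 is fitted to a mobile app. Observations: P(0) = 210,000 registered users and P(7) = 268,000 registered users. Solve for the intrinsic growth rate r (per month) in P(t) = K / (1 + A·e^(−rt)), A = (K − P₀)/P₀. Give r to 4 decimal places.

A = (5780000 − 210000)/210000 = 26.52381
268000 = 5780000/(1 + 26.52381·e^(−r·7)) → e^(−7r) = (21.56716 − 1)/26.52381 = 0.775423
r = −ln(0.775423)/7 = 0.25435/7

r ≈ 0.0363 per month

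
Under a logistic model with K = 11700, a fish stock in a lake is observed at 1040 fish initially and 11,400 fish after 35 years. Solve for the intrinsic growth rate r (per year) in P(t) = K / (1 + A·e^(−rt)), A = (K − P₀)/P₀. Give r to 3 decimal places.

A = (11700 − 1040)/1040 = 10.25
11400 = 11700/(1 + 10.25·e^(−r·35)) → e^(−35r) = (1.02632 − 1)/10.25 = 0.002567
r = −ln(0.002567)/35 = 5.96486/35

r ≈ 0.170 per year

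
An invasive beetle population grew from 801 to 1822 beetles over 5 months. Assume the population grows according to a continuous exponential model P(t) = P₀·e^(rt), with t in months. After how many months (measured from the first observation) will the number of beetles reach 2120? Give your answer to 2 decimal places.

t ≈ 5.92 months

r = ln(1822/801) / 5 ≈ 0.164366 per month
t = ln(2120/801) / r = 0.97331 / 0.164366 ≈ 5.922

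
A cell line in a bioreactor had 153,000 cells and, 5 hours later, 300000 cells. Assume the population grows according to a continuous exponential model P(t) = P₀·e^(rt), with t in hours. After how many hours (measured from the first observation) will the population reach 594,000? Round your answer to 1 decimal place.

t ≈ 10.1 hours

r = ln(300000/153000) / 5 ≈ 0.134669 per hour
t = ln(594000/153000) / r = 1.35644 / 0.134669 ≈ 10.072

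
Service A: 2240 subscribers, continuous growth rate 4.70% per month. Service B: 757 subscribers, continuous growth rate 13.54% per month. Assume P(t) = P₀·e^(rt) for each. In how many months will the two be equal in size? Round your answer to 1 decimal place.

t ≈ 12.3 months

2240·e^(0.047t) = 757·e^(0.1354t)
2240/757 = e^((0.1354 − 0.047)t) → ln(2.95905) = 0.0884·t
t = 1.08487 / 0.0884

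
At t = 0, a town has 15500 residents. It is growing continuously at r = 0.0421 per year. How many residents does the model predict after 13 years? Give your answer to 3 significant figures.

P(13) = 15500 · e^(0.0421·13) = 15500 · e^(0.5473)
= 15500 · 1.72858 ≈ 26792.98

≈ 26,800 residents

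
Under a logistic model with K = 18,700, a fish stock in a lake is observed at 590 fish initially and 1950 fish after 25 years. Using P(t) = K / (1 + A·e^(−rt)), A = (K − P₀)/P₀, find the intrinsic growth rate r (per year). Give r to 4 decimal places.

r ≈ 0.0509 per year

A = (18700 − 590)/590 = 30.69492
1950 = 18700/(1 + 30.69492·e^(−r·25)) → e^(−25r) = (9.58974 − 1)/30.69492 = 0.279843
r = −ln(0.279843)/25 = 1.27353/25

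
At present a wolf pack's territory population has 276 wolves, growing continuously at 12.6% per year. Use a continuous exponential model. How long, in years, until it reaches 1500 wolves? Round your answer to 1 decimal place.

t ≈ 13.4 years

1500 = 276 · e^(0.126·t)
t = ln(1500/276) / 0.126 = ln(5.43478) / 0.126 = 1.69282 / 0.126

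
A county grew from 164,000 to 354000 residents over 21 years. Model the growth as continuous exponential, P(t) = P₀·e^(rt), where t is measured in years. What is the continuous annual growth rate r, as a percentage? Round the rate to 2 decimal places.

354000 = 164000 · e^(r·21)
e^(21r) = 354000/164000 = 2.15854
r = ln(2.15854) / 21 = 0.76943 / 21

r ≈ 3.66% per year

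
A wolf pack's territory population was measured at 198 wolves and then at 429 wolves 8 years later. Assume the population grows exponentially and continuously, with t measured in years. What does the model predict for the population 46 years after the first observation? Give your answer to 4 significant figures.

≈ 16,880 wolves

r = ln(429/198) / 8 ≈ 0.096649 per year
P(46) = 198 · e^(0.096649·46) = 198 · 85.27163 ≈ 16883.78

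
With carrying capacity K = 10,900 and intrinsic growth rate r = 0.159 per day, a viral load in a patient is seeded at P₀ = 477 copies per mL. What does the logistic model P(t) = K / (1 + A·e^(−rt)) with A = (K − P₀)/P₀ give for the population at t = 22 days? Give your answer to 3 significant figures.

A = (10900 − 477)/477 = 21.85115
P(22) = 10900 / (1 + 21.85115·e^(−0.159·22)) = 10900 / (1 + 21.85115·0.030258)
= 10900 / 1.66117 ≈ 6561.65

≈ 6,560 copies per mL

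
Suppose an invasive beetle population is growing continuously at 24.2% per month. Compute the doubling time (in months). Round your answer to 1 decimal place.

doubling time ≈ 2.9 months

doubling time = ln(2) / |r| = 0.69315 / 0.242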